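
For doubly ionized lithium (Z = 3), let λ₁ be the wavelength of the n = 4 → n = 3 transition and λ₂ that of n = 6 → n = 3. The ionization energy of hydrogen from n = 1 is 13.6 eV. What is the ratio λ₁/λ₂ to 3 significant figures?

λ ∝ 1/ΔE ∝ 1/(1/n_f² − 1/n_i²), and the Z² and hc factors cancel in the ratio.
λ₁/λ₂ = (1/3² − 1/6²)/(1/3² − 1/4²) = 0.08333/0.04861 = 1.71.

1.71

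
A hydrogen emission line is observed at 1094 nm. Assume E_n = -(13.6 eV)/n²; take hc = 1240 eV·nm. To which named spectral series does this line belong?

ΔE = 1240/1094 = 1.133 eV.
This matches 13.6 × (1/3² − 1/6²), so n_f = 3: the Paschen series.

Paschen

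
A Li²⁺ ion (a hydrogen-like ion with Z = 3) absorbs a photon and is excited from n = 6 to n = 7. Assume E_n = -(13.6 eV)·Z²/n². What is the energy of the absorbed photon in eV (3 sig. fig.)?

0.902 eV

The Bohr energies scale as Z², so for Z = 3: E_n = −122.4/n² eV.
E_7 = −122.4/49 = −2.498 eV and E_6 = −122.4/36 = −3.400 eV.
The photon energy is |E_7 − E_6| = 0.902 eV.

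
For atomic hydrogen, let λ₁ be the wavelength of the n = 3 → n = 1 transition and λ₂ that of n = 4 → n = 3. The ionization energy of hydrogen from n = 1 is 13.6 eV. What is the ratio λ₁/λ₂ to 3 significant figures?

0.0547

λ ∝ 1/ΔE ∝ 1/(1/n_f² − 1/n_i²), and the Z² and hc factors cancel in the ratio.
λ₁/λ₂ = (1/3² − 1/4²)/(1/1² − 1/3²) = 0.04861/0.8889 = 0.0547.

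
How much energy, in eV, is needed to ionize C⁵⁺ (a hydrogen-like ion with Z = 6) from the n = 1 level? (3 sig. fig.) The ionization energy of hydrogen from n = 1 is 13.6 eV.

490 eV

E_n = −13.6 Z²/n² = −489.6/n² eV for Z = 6.
E_1 = −489.6/1 = −490 eV, so ionization (to E = 0) requires 490 eV.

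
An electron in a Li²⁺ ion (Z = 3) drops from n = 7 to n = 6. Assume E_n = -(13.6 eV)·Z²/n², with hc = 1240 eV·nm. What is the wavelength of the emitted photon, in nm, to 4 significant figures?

1375 nm

For Z = 3 the level energies scale as Z², so the effective Rydberg energy is 13.6 × 9 = 122.4 eV.
ΔE = 122.4 × (1/6² − 1/7²) = 122.4 × 0.007370 = 0.9020 eV.
λ = hc/ΔE = 1240 / 0.9020 = 1375 nm.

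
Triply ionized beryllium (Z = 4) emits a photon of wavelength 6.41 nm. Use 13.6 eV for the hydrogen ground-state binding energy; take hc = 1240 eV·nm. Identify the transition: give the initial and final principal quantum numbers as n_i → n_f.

n_i = 3, n_f = 1

The photon energy is ΔE = hc/λ = 1240 / 6.41 = 193.4 eV.
With Z = 4, ΔE = 217.6 × (1/n_f² − 1/n_i²), so 1/n_f² − 1/n_i² = 0.8890.
Trying n_f = 1 gives 1/n_i² = 0.1110, i.e. n_i ≈ 3; this pair matches.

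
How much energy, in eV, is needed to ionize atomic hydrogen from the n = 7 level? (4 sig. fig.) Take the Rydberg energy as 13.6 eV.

0.2776 eV

E_7 = −13.60/49 = −0.2776 eV, so ionization (to E = 0) requires 0.2776 eV.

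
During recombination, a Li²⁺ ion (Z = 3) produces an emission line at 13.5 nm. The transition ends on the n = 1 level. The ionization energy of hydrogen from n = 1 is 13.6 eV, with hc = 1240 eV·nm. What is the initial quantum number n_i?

n_i = 2

The photon energy is ΔE = hc/λ = 1240 / 13.5 = 91.85 eV.
With Z = 3, ΔE = 122.4 × (1/n_f² − 1/n_i²), so 1/n_f² − 1/n_i² = 0.7504.
With n_f = 1: 1/n_i² = 1/1 − 0.7504 = 0.2496, so n_i ≈ 2.00.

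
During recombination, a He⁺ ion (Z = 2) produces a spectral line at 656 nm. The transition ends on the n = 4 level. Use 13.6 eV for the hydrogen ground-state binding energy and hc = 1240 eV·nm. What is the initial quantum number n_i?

The photon energy is ΔE = hc/λ = 1240 / 656 = 1.890 eV.
With Z = 2, ΔE = 54.40 × (1/n_f² − 1/n_i²), so 1/n_f² − 1/n_i² = 0.03475.
With n_f = 4: 1/n_i² = 1/16 − 0.03475 = 0.02775, so n_i ≈ 6.00.

n_i = 6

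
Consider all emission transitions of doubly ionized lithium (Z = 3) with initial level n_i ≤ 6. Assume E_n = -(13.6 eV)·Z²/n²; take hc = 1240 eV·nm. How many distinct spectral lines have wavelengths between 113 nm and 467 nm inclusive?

Enumerate all n_i → n_f pairs with 1 ≤ n_f < n_i ≤ 6 and compute λ = 1240 / [13.6·9·(1/n_f² − 1/n_i²)].
Lines falling in [113, 467] nm: 6→3 (121.6 nm), 5→3 (142.5 nm), 4→3 (208.4 nm), 6→4 (291.8 nm), 5→4 (450.3 nm).

5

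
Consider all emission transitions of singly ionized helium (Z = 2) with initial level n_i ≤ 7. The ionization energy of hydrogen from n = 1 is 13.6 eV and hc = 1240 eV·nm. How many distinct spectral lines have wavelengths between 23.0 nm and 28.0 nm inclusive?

Enumerate all n_i → n_f pairs with 1 ≤ n_f < n_i ≤ 7 and compute λ = 1240 / [13.6·4·(1/n_f² − 1/n_i²)].
Lines falling in [23.0, 28.0] nm: 7→1 (23.27 nm), 6→1 (23.45 nm), 5→1 (23.74 nm), 4→1 (24.31 nm), 3→1 (25.64 nm).

5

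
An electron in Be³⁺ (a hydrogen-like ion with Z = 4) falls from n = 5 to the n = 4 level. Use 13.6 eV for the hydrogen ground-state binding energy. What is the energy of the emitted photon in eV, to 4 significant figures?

The Bohr energies scale as Z², so for Z = 4: E_n = −217.6/n² eV.
E_5 = −217.6/25 = −8.704 eV and E_4 = −217.6/16 = −13.60 eV.
The photon energy is |E_5 − E_4| = 4.896 eV.

4.896 eV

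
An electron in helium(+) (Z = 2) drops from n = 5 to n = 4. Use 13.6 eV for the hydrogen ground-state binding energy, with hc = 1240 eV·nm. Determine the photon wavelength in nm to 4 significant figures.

For Z = 2 the level energies scale as Z², so the effective Rydberg energy is 13.6 × 4 = 54.40 eV.
ΔE = 54.40 × (1/4² − 1/5²) = 54.40 × 0.02250 = 1.224 eV.
λ = hc/ΔE = 1240 / 1.224 = 1013 nm.

1013 nm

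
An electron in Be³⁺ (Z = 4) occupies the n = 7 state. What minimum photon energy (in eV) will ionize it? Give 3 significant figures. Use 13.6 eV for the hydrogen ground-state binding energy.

E_n = −13.6 Z²/n² = −217.6/n² eV for Z = 4.
E_7 = −217.6/49 = −4.44 eV, so ionization (to E = 0) requires 4.44 eV.

4.44 eV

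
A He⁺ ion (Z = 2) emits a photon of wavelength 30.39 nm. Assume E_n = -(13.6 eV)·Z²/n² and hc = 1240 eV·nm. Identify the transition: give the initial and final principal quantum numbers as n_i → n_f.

The photon energy is ΔE = hc/λ = 1240 / 30.39 = 40.80 eV.
With Z = 2, ΔE = 54.40 × (1/n_f² − 1/n_i²), so 1/n_f² − 1/n_i² = 0.7501.
Trying n_f = 1 gives 1/n_i² = 0.2499, i.e. n_i ≈ 2; this pair matches.

n_i = 2, n_f = 1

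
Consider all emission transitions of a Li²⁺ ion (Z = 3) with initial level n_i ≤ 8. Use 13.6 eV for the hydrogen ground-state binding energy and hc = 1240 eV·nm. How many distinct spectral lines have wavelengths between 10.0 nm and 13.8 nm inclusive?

Enumerate all n_i → n_f pairs with 1 ≤ n_f < n_i ≤ 8 and compute λ = 1240 / [13.6·9·(1/n_f² − 1/n_i²)].
Lines falling in [10.0, 13.8] nm: 8→1 (10.29 nm), 7→1 (10.34 nm), 6→1 (10.42 nm), 5→1 (10.55 nm), 4→1 (10.81 nm), 3→1 (11.40 nm), 2→1 (13.51 nm).

7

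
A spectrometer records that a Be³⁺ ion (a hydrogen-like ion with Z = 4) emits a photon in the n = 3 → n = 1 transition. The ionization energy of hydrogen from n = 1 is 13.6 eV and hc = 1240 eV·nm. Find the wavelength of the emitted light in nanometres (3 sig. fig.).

6.41 nm

For Z = 4 the level energies scale as Z², so the effective Rydberg energy is 13.6 × 16 = 217.6 eV.
ΔE = 217.6 × (1/1² − 1/3²) = 217.6 × 0.8889 = 193.4 eV.
λ = hc/ΔE = 1240 / 193.4 = 6.41 nm.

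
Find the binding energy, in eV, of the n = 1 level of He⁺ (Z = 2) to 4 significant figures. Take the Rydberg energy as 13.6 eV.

54.40 eV

E_n = −13.6 Z²/n² = −54.40/n² eV for Z = 2.
E_1 = −54.40/1 = −54.40 eV, so ionization (to E = 0) requires 54.40 eV.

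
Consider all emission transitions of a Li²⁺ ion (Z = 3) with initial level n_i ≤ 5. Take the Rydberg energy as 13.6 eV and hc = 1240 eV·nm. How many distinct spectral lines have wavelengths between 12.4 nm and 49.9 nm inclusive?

2

Enumerate all n_i → n_f pairs with 1 ≤ n_f < n_i ≤ 5 and compute λ = 1240 / [13.6·9·(1/n_f² − 1/n_i²)].
Lines falling in [12.4, 49.9] nm: 2→1 (13.51 nm), 5→2 (48.24 nm).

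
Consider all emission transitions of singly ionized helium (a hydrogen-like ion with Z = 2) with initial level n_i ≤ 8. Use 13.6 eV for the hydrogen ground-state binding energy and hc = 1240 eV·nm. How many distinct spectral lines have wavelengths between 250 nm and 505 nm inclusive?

5

Enumerate all n_i → n_f pairs with 1 ≤ n_f < n_i ≤ 8 and compute λ = 1240 / [13.6·4·(1/n_f² − 1/n_i²)].
Lines falling in [250, 505] nm: 7→3 (251.3 nm), 6→3 (273.5 nm), 5→3 (320.5 nm), 4→3 (468.9 nm), 8→4 (486.3 nm).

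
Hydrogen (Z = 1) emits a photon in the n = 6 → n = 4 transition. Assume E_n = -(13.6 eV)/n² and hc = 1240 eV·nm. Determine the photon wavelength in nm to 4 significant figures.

ΔE = 13.60 × (1/4² − 1/6²) = 13.60 × 0.03472 = 0.4722 eV.
λ = hc/ΔE = 1240 / 0.4722 = 2626 nm.
This line belongs to the Brackett series.

2626 nm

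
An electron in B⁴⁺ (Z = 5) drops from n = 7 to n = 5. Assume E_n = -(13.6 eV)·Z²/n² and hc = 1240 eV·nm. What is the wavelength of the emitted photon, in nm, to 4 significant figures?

For Z = 5 the level energies scale as Z², so the effective Rydberg energy is 13.6 × 25 = 340.0 eV.
ΔE = 340.0 × (1/5² − 1/7²) = 340.0 × 0.01959 = 6.661 eV.
λ = hc/ΔE = 1240 / 6.661 = 186.2 nm.

186.2 nm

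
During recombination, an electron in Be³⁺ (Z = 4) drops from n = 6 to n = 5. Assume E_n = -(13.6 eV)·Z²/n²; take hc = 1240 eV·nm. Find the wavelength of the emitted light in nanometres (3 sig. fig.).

For Z = 4 the level energies scale as Z², so the effective Rydberg energy is 13.6 × 16 = 217.6 eV.
ΔE = 217.6 × (1/5² − 1/6²) = 217.6 × 0.01222 = 2.660 eV.
λ = hc/ΔE = 1240 / 2.660 = 466 nm.

466 nm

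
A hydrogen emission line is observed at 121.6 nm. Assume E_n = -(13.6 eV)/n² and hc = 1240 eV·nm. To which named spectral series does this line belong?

Lyman

ΔE = 1240/121.6 = 10.20 eV.
This matches 13.6 × (1/1² − 1/2²), so n_f = 1: the Lyman series.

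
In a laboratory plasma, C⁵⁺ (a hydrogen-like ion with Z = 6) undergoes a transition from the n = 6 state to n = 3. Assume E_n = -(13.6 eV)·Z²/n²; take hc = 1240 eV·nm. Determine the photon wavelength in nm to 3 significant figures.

30.4 nm

For Z = 6 the level energies scale as Z², so the effective Rydberg energy is 13.6 × 36 = 489.6 eV.
ΔE = 489.6 × (1/3² − 1/6²) = 489.6 × 0.08333 = 40.80 eV.
λ = hc/ΔE = 1240 / 40.80 = 30.4 nm.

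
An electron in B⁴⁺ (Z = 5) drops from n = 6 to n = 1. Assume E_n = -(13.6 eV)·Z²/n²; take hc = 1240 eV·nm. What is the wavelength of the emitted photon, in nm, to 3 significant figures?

3.75 nm

For Z = 5 the level energies scale as Z², so the effective Rydberg energy is 13.6 × 25 = 340.0 eV.
ΔE = 340.0 × (1/1² − 1/6²) = 340.0 × 0.9722 = 330.6 eV.
λ = hc/ΔE = 1240 / 330.6 = 3.75 nm.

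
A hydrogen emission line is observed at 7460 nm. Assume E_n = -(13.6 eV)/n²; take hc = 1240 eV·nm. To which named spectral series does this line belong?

Pfund

ΔE = 1240/7460 = 0.1662 eV.
This matches 13.6 × (1/5² − 1/6²), so n_f = 5: the Pfund series.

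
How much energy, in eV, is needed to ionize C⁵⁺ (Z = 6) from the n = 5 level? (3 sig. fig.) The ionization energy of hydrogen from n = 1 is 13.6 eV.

19.6 eV

E_n = −13.6 Z²/n² = −489.6/n² eV for Z = 6.
E_5 = −489.6/25 = −19.6 eV, so ionization (to E = 0) requires 19.6 eV.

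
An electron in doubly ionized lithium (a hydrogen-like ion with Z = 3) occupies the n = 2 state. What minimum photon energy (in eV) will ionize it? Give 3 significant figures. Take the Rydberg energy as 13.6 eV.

30.6 eV

E_n = −13.6 Z²/n² = −122.4/n² eV for Z = 3.
E_2 = −122.4/4 = −30.6 eV, so ionization (to E = 0) requires 30.6 eV.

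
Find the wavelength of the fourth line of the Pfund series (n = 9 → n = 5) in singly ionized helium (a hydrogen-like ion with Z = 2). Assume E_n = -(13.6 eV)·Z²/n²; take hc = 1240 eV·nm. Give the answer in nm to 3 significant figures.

The Pfund series terminates on n_f = 5; the fourth line has n_i = 5+4 = 9.
ΔE = 54.40 × (1/5² − 1/9²) = 1.504 eV.
λ = 1240 / 1.504 = 824 nm.

824 nm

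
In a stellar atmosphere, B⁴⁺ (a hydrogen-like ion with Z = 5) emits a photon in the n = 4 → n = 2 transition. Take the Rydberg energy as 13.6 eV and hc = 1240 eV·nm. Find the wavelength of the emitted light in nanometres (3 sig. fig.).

For Z = 5 the level energies scale as Z², so the effective Rydberg energy is 13.6 × 25 = 340.0 eV.
ΔE = 340.0 × (1/2² − 1/4²) = 340.0 × 0.1875 = 63.75 eV.
λ = hc/ΔE = 1240 / 63.75 = 19.5 nm.

19.5 nm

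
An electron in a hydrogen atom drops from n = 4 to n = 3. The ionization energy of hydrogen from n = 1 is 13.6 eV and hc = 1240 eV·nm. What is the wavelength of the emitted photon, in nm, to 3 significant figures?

1880 nm

ΔE = 13.60 × (1/3² − 1/4²) = 13.60 × 0.04861 = 0.6611 eV.
λ = hc/ΔE = 1240 / 0.6611 = 1880 nm.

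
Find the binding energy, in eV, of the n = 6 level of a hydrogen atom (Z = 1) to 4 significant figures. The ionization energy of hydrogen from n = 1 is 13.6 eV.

0.3778 eV

E_6 = −13.60/36 = −0.3778 eV, so ionization (to E = 0) requires 0.3778 eV.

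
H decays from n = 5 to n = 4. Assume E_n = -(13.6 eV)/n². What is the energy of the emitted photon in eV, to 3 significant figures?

E_5 = −13.60/25 = −0.5440 eV and E_4 = −13.60/16 = −0.8500 eV.
The photon energy is |E_5 − E_4| = 0.306 eV.

0.306 eV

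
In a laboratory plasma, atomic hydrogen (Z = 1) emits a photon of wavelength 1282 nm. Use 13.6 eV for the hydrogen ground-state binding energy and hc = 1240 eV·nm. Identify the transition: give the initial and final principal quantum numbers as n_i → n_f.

The photon energy is ΔE = hc/λ = 1240 / 1282 = 0.9672 eV.
With Z = 1, ΔE = 13.60 × (1/n_f² − 1/n_i²), so 1/n_f² − 1/n_i² = 0.07112.
Trying n_f = 3 gives 1/n_i² = 0.03999, i.e. n_i ≈ 5; this pair matches.

n_i = 5, n_f = 3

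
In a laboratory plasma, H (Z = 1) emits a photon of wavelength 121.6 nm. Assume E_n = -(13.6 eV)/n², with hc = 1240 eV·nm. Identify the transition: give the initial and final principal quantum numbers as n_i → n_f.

n_i = 2, n_f = 1

The photon energy is ΔE = hc/λ = 1240 / 121.6 = 10.20 eV.
With Z = 1, ΔE = 13.60 × (1/n_f² − 1/n_i²), so 1/n_f² − 1/n_i² = 0.7498.
Trying n_f = 1 gives 1/n_i² = 0.2502, i.e. n_i ≈ 2; this pair matches.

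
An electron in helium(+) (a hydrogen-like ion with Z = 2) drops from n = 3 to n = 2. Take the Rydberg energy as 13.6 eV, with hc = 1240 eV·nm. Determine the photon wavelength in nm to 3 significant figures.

For Z = 2 the level energies scale as Z², so the effective Rydberg energy is 13.6 × 4 = 54.40 eV.
ΔE = 54.40 × (1/2² − 1/3²) = 54.40 × 0.1389 = 7.556 eV.
λ = hc/ΔE = 1240 / 7.556 = 164 nm.

164 nm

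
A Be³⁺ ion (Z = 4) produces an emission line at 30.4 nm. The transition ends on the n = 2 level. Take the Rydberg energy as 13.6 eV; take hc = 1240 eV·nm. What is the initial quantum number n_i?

n_i = 4

The photon energy is ΔE = hc/λ = 1240 / 30.4 = 40.79 eV.
With Z = 4, ΔE = 217.6 × (1/n_f² − 1/n_i²), so 1/n_f² − 1/n_i² = 0.1875.
With n_f = 2: 1/n_i² = 1/4 − 0.1875 = 0.06255, so n_i ≈ 4.00.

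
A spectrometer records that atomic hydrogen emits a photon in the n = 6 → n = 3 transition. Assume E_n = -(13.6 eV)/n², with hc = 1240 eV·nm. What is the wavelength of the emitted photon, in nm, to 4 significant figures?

ΔE = 13.60 × (1/3² − 1/6²) = 13.60 × 0.08333 = 1.133 eV.
λ = hc/ΔE = 1240 / 1.133 = 1094 nm.

1094 nm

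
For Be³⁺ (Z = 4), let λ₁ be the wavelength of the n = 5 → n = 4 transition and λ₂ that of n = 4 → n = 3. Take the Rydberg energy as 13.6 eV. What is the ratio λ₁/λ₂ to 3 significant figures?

λ ∝ 1/ΔE ∝ 1/(1/n_f² − 1/n_i²), and the Z² and hc factors cancel in the ratio.
λ₁/λ₂ = (1/3² − 1/4²)/(1/4² − 1/5²) = 0.04861/0.02250 = 2.16.

2.16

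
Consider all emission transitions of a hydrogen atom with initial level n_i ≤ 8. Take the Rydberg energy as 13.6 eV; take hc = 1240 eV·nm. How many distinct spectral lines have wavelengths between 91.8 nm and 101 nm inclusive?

5

Enumerate all n_i → n_f pairs with 1 ≤ n_f < n_i ≤ 8 and compute λ = 1240 / [13.6·1·(1/n_f² − 1/n_i²)].
Lines falling in [91.8, 101] nm: 8→1 (92.62 nm), 7→1 (93.08 nm), 6→1 (93.78 nm), 5→1 (94.98 nm), 4→1 (97.25 nm).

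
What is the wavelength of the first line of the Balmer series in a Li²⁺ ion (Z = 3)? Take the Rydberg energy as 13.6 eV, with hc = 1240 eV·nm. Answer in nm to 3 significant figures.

The Balmer series terminates on n_f = 2; the first line has n_i = 2+1 = 3.
ΔE = 122.4 × (1/2² − 1/3²) = 17.00 eV.
λ = 1240 / 17.00 = 72.9 nm.

72.9 nm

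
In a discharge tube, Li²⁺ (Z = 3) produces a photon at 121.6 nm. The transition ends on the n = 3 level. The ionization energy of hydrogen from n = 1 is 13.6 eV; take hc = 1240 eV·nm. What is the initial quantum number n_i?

The photon energy is ΔE = hc/λ = 1240 / 121.6 = 10.20 eV.
With Z = 3, ΔE = 122.4 × (1/n_f² − 1/n_i²), so 1/n_f² − 1/n_i² = 0.08331.
With n_f = 3: 1/n_i² = 1/9 − 0.08331 = 0.02780, so n_i ≈ 6.00.

n_i = 6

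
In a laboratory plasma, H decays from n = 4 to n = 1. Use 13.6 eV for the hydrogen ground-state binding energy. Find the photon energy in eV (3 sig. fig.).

E_4 = −13.60/16 = −0.8500 eV and E_1 = −13.60/1 = −13.60 eV.
The photon energy is |E_4 − E_1| = 12.8 eV.

12.8 eV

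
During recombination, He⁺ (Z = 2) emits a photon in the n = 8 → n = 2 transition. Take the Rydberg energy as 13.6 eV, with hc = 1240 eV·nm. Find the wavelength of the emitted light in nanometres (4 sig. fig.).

97.25 nm

For Z = 2 the level energies scale as Z², so the effective Rydberg energy is 13.6 × 4 = 54.40 eV.
ΔE = 54.40 × (1/2² − 1/8²) = 54.40 × 0.2344 = 12.75 eV.
λ = hc/ΔE = 1240 / 12.75 = 97.25 nm.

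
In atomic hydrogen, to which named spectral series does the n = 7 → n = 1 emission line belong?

Lyman

The series is set by the lower level: n_f = 1 is the Lyman series.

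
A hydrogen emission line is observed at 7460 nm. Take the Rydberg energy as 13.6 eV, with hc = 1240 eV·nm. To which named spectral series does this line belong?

ΔE = 1240/7460 = 0.1662 eV.
This matches 13.6 × (1/5² − 1/6²), so n_f = 5: the Pfund series.

Pfund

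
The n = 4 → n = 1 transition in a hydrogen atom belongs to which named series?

The series is set by the lower level: n_f = 1 is the Lyman series.

Lyman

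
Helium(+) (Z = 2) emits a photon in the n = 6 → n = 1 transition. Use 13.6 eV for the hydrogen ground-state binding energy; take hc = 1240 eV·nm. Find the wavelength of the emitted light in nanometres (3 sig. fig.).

23.4 nm

For Z = 2 the level energies scale as Z², so the effective Rydberg energy is 13.6 × 4 = 54.40 eV.
ΔE = 54.40 × (1/1² − 1/6²) = 54.40 × 0.9722 = 52.89 eV.
λ = hc/ΔE = 1240 / 52.89 = 23.4 nm.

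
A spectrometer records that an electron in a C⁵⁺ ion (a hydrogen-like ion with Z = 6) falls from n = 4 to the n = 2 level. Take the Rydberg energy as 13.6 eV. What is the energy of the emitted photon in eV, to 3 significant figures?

The Bohr energies scale as Z², so for Z = 6: E_n = −489.6/n² eV.
E_4 = −489.6/16 = −30.60 eV and E_2 = −489.6/4 = −122.4 eV.
The photon energy is |E_4 − E_2| = 91.8 eV.

91.8 eV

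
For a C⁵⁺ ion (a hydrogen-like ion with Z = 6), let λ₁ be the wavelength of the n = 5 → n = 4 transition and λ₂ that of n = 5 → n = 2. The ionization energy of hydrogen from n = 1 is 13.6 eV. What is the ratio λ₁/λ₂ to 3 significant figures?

9.33

λ ∝ 1/ΔE ∝ 1/(1/n_f² − 1/n_i²), and the Z² and hc factors cancel in the ratio.
λ₁/λ₂ = (1/2² − 1/5²)/(1/4² − 1/5²) = 0.2100/0.02250 = 9.33.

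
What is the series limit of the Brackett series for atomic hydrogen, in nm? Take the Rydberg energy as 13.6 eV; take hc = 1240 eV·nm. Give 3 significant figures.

The Brackett series has lower level n_f = 4; the series limit corresponds to n_i → ∞.
ΔE_max = 13.6 × 1 / 4² = 0.8500 eV.
λ_min = 1240 / 0.8500 = 1460 nm.

1460 nm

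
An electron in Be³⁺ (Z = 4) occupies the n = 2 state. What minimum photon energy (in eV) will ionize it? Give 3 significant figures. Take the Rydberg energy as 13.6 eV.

54.4 eV

E_n = −13.6 Z²/n² = −217.6/n² eV for Z = 4.
E_2 = −217.6/4 = −54.4 eV, so ionization (to E = 0) requires 54.4 eV.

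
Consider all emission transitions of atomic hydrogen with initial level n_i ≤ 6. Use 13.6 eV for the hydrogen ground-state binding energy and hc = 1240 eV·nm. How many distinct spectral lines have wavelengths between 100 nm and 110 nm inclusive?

Enumerate all n_i → n_f pairs with 1 ≤ n_f < n_i ≤ 6 and compute λ = 1240 / [13.6·1·(1/n_f² − 1/n_i²)].
Lines falling in [100, 110] nm: 3→1 (102.6 nm).

1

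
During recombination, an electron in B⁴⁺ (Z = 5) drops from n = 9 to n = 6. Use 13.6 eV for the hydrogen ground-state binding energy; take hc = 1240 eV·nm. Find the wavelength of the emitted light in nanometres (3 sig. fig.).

For Z = 5 the level energies scale as Z², so the effective Rydberg energy is 13.6 × 25 = 340.0 eV.
ΔE = 340.0 × (1/6² − 1/9²) = 340.0 × 0.01543 = 5.247 eV.
λ = hc/ΔE = 1240 / 5.247 = 236 nm.

236 nm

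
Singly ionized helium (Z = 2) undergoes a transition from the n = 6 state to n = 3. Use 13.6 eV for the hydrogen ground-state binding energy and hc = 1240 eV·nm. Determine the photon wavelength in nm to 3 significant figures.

274 nm

For Z = 2 the level energies scale as Z², so the effective Rydberg energy is 13.6 × 4 = 54.40 eV.
ΔE = 54.40 × (1/3² − 1/6²) = 54.40 × 0.08333 = 4.533 eV.
λ = hc/ΔE = 1240 / 4.533 = 274 nm.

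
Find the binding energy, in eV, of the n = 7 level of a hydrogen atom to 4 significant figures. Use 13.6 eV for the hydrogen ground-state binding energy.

E_7 = −13.60/49 = −0.2776 eV, so ionization (to E = 0) requires 0.2776 eV.

0.2776 eV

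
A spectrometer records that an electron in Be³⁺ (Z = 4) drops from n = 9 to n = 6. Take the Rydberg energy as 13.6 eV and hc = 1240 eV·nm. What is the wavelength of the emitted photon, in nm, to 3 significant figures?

369 nm

For Z = 4 the level energies scale as Z², so the effective Rydberg energy is 13.6 × 16 = 217.6 eV.
ΔE = 217.6 × (1/6² − 1/9²) = 217.6 × 0.01543 = 3.358 eV.
λ = hc/ΔE = 1240 / 3.358 = 369 nm.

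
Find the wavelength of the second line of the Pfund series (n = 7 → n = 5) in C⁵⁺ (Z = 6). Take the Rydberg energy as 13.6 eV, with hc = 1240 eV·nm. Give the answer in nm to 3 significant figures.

129 nm

The Pfund series terminates on n_f = 5; the second line has n_i = 5+2 = 7.
ΔE = 489.6 × (1/5² − 1/7²) = 9.592 eV.
λ = 1240 / 9.592 = 129 nm.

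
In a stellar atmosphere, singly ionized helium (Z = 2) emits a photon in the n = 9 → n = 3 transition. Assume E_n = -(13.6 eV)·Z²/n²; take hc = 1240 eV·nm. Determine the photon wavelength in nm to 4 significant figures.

For Z = 2 the level energies scale as Z², so the effective Rydberg energy is 13.6 × 4 = 54.40 eV.
ΔE = 54.40 × (1/3² − 1/9²) = 54.40 × 0.09877 = 5.373 eV.
λ = hc/ΔE = 1240 / 5.373 = 230.8 nm.

230.8 nm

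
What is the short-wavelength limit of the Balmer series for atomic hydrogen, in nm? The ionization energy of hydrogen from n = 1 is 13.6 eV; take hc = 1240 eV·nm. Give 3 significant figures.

The Balmer series has lower level n_f = 2; the series limit corresponds to n_i → ∞.
ΔE_max = 13.6 × 1 / 2² = 3.400 eV.
λ_min = 1240 / 3.400 = 365 nm.

365 nm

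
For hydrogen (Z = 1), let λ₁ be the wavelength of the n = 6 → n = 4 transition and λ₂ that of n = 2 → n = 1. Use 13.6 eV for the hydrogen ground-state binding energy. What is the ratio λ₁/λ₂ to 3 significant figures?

λ ∝ 1/ΔE ∝ 1/(1/n_f² − 1/n_i²), and the Z² and hc factors cancel in the ratio.
λ₁/λ₂ = (1/1² − 1/2²)/(1/4² − 1/6²) = 0.7500/0.03472 = 21.6.

21.6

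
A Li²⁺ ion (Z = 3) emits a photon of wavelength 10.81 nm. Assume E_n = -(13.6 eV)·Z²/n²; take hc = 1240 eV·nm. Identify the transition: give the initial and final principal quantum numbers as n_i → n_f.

n_i = 4, n_f = 1

The photon energy is ΔE = hc/λ = 1240 / 10.81 = 114.7 eV.
With Z = 3, ΔE = 122.4 × (1/n_f² − 1/n_i²), so 1/n_f² − 1/n_i² = 0.9372.
Trying n_f = 1 gives 1/n_i² = 0.06284, i.e. n_i ≈ 4; this pair matches.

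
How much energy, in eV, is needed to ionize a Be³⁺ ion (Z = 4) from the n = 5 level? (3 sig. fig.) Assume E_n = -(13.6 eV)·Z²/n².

E_n = −13.6 Z²/n² = −217.6/n² eV for Z = 4.
E_5 = −217.6/25 = −8.70 eV, so ionization (to E = 0) requires 8.70 eV.

8.70 eV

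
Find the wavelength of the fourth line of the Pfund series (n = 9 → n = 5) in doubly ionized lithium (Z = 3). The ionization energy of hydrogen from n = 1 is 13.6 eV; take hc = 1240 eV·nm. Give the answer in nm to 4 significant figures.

The Pfund series terminates on n_f = 5; the fourth line has n_i = 5+4 = 9.
ΔE = 122.4 × (1/5² − 1/9²) = 3.385 eV.
λ = 1240 / 3.385 = 366.3 nm.

366.3 nm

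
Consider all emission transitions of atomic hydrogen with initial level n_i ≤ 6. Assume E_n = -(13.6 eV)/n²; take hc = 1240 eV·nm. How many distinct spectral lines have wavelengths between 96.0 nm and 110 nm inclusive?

2

Enumerate all n_i → n_f pairs with 1 ≤ n_f < n_i ≤ 6 and compute λ = 1240 / [13.6·1·(1/n_f² − 1/n_i²)].
Lines falling in [96.0, 110] nm: 4→1 (97.25 nm), 3→1 (102.6 nm).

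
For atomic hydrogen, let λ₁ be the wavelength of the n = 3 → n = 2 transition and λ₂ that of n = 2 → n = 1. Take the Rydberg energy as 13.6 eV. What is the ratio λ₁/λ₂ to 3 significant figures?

λ ∝ 1/ΔE ∝ 1/(1/n_f² − 1/n_i²), and the Z² and hc factors cancel in the ratio.
λ₁/λ₂ = (1/1² − 1/2²)/(1/2² − 1/3²) = 0.7500/0.1389 = 5.40.

5.40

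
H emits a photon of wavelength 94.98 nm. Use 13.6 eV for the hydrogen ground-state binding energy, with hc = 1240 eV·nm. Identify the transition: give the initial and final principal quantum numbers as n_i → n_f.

n_i = 5, n_f = 1

The photon energy is ΔE = hc/λ = 1240 / 94.98 = 13.06 eV.
With Z = 1, ΔE = 13.60 × (1/n_f² − 1/n_i²), so 1/n_f² − 1/n_i² = 0.9600.
Trying n_f = 1 gives 1/n_i² = 0.04005, i.e. n_i ≈ 5; this pair matches.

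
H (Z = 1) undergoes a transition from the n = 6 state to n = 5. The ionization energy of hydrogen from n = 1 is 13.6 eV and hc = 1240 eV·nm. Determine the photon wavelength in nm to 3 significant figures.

7460 nm

ΔE = 13.60 × (1/5² − 1/6²) = 13.60 × 0.01222 = 0.1662 eV.
λ = hc/ΔE = 1240 / 0.1662 = 7460 nm.
This line belongs to the Pfund series.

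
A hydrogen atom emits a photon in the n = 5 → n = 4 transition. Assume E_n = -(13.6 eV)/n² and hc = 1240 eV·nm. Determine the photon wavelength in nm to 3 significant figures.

ΔE = 13.60 × (1/4² − 1/5²) = 13.60 × 0.02250 = 0.3060 eV.
λ = hc/ΔE = 1240 / 0.3060 = 4050 nm.
This line belongs to the Brackett series.

4050 nm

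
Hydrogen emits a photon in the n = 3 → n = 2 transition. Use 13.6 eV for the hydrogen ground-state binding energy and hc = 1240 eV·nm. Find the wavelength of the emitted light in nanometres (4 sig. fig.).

ΔE = 13.60 × (1/2² − 1/3²) = 13.60 × 0.1389 = 1.889 eV.
λ = hc/ΔE = 1240 / 1.889 = 656.5 nm.
This line belongs to the Balmer series.

656.5 nm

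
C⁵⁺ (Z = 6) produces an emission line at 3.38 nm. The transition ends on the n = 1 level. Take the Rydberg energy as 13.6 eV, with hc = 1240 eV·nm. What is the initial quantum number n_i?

n_i = 2

The photon energy is ΔE = hc/λ = 1240 / 3.38 = 366.9 eV.
With Z = 6, ΔE = 489.6 × (1/n_f² − 1/n_i²), so 1/n_f² − 1/n_i² = 0.7493.
With n_f = 1: 1/n_i² = 1/1 − 0.7493 = 0.2507, so n_i ≈ 2.00.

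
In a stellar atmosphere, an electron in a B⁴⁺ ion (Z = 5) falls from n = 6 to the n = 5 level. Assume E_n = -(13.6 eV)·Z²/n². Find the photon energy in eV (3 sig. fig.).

The Bohr energies scale as Z², so for Z = 5: E_n = −340.0/n² eV.
E_6 = −340.0/36 = −9.444 eV and E_5 = −340.0/25 = −13.60 eV.
The photon energy is |E_6 − E_5| = 4.16 eV.

4.16 eV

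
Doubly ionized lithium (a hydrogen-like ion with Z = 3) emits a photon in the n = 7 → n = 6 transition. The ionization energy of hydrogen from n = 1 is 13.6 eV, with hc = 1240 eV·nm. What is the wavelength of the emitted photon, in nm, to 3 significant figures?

For Z = 3 the level energies scale as Z², so the effective Rydberg energy is 13.6 × 9 = 122.4 eV.
ΔE = 122.4 × (1/6² − 1/7²) = 122.4 × 0.007370 = 0.9020 eV.
λ = hc/ΔE = 1240 / 0.9020 = 1370 nm.

1370 nm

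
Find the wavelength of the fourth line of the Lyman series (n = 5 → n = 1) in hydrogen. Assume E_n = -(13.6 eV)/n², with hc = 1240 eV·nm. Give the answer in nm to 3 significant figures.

The Lyman series terminates on n_f = 1; the fourth line has n_i = 1+4 = 5.
ΔE = 13.60 × (1/1² − 1/5²) = 13.06 eV.
λ = 1240 / 13.06 = 95.0 nm.

95.0 nm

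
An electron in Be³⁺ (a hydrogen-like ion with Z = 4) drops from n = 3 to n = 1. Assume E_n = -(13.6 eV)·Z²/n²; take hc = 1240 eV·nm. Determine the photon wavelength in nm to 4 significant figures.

For Z = 4 the level energies scale as Z², so the effective Rydberg energy is 13.6 × 16 = 217.6 eV.
ΔE = 217.6 × (1/1² − 1/3²) = 217.6 × 0.8889 = 193.4 eV.
λ = hc/ΔE = 1240 / 193.4 = 6.411 nm.

6.411 nm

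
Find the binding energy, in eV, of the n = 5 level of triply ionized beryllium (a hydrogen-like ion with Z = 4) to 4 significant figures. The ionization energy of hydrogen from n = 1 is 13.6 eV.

8.704 eV

E_n = −13.6 Z²/n² = −217.6/n² eV for Z = 4.
E_5 = −217.6/25 = −8.704 eV, so ionization (to E = 0) requires 8.704 eV.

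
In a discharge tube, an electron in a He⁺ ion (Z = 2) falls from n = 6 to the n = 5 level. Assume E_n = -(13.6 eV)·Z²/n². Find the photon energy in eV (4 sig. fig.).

0.6649 eV

The Bohr energies scale as Z², so for Z = 2: E_n = −54.40/n² eV.
E_6 = −54.40/36 = −1.511 eV and E_5 = −54.40/25 = −2.176 eV.
The photon energy is |E_6 − E_5| = 0.6649 eV.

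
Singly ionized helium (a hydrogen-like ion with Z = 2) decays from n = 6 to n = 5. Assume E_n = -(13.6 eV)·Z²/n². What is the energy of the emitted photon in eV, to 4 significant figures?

The Bohr energies scale as Z², so for Z = 2: E_n = −54.40/n² eV.
E_6 = −54.40/36 = −1.511 eV and E_5 = −54.40/25 = −2.176 eV.
The photon energy is |E_6 − E_5| = 0.6649 eV.

0.6649 eV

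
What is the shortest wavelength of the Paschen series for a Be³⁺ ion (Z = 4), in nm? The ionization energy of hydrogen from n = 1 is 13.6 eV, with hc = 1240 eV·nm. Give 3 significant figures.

The Paschen series has lower level n_f = 3; the series limit corresponds to n_i → ∞.
ΔE_max = 13.6 × 16 / 3² = 24.18 eV.
λ_min = 1240 / 24.18 = 51.3 nm.

51.3 nm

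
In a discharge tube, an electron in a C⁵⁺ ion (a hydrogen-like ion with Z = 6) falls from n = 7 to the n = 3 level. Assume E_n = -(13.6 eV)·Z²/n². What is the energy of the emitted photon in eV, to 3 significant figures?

44.4 eV

The Bohr energies scale as Z², so for Z = 6: E_n = −489.6/n² eV.
E_7 = −489.6/49 = −9.992 eV and E_3 = −489.6/9 = −54.40 eV.
The photon energy is |E_7 − E_3| = 44.4 eV.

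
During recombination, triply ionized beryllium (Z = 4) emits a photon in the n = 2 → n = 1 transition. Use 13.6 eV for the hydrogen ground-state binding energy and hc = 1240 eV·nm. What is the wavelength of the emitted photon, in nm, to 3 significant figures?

For Z = 4 the level energies scale as Z², so the effective Rydberg energy is 13.6 × 16 = 217.6 eV.
ΔE = 217.6 × (1/1² − 1/2²) = 217.6 × 0.7500 = 163.2 eV.
λ = hc/ΔE = 1240 / 163.2 = 7.60 nm.

7.60 nm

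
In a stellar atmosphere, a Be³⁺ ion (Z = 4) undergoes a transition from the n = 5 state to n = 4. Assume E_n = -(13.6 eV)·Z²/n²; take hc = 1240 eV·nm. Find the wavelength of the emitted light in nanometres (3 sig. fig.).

For Z = 4 the level energies scale as Z², so the effective Rydberg energy is 13.6 × 16 = 217.6 eV.
ΔE = 217.6 × (1/4² − 1/5²) = 217.6 × 0.02250 = 4.896 eV.
λ = hc/ΔE = 1240 / 4.896 = 253 nm.

253 nm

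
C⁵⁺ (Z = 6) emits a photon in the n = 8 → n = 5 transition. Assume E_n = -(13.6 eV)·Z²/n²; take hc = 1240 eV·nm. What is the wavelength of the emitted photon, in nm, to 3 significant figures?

For Z = 6 the level energies scale as Z², so the effective Rydberg energy is 13.6 × 36 = 489.6 eV.
ΔE = 489.6 × (1/5² − 1/8²) = 489.6 × 0.02438 = 11.93 eV.
λ = hc/ΔE = 1240 / 11.93 = 104 nm.

104 nm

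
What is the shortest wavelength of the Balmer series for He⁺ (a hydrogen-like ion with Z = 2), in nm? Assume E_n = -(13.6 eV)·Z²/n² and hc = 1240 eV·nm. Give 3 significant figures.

The Balmer series has lower level n_f = 2; the series limit corresponds to n_i → ∞.
ΔE_max = 13.6 × 4 / 2² = 13.60 eV.
λ_min = 1240 / 13.60 = 91.2 nm.

91.2 nm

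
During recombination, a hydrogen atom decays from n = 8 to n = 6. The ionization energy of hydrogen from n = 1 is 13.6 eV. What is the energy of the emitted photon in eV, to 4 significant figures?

0.1653 eV

E_8 = −13.60/64 = −0.2125 eV and E_6 = −13.60/36 = −0.3778 eV.
The photon energy is |E_8 − E_6| = 0.1653 eV.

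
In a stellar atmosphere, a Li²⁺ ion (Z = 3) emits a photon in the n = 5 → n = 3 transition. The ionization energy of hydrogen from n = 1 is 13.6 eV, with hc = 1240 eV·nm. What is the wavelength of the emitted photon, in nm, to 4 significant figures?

142.5 nm

For Z = 3 the level energies scale as Z², so the effective Rydberg energy is 13.6 × 9 = 122.4 eV.
ΔE = 122.4 × (1/3² − 1/5²) = 122.4 × 0.07111 = 8.704 eV.
λ = hc/ΔE = 1240 / 8.704 = 142.5 nm.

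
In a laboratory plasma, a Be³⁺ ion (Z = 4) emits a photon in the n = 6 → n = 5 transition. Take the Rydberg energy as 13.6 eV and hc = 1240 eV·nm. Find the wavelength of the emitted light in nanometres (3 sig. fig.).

466 nm

For Z = 4 the level energies scale as Z², so the effective Rydberg energy is 13.6 × 16 = 217.6 eV.
ΔE = 217.6 × (1/5² − 1/6²) = 217.6 × 0.01222 = 2.660 eV.
λ = hc/ΔE = 1240 / 2.660 = 466 nm.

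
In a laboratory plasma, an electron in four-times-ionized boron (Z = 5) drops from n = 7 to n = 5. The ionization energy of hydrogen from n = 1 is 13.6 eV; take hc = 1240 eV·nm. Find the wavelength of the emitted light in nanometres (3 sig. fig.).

186 nm

For Z = 5 the level energies scale as Z², so the effective Rydberg energy is 13.6 × 25 = 340.0 eV.
ΔE = 340.0 × (1/5² − 1/7²) = 340.0 × 0.01959 = 6.661 eV.
λ = hc/ΔE = 1240 / 6.661 = 186 nm.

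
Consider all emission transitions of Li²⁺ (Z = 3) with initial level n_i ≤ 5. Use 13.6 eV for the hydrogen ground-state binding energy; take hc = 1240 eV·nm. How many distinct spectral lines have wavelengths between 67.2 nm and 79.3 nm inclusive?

1

Enumerate all n_i → n_f pairs with 1 ≤ n_f < n_i ≤ 5 and compute λ = 1240 / [13.6·9·(1/n_f² − 1/n_i²)].
Lines falling in [67.2, 79.3] nm: 3→2 (72.94 nm).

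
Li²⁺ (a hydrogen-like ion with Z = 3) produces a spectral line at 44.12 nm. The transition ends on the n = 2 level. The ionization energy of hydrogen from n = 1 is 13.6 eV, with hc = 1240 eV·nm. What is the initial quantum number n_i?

The photon energy is ΔE = hc/λ = 1240 / 44.12 = 28.11 eV.
With Z = 3, ΔE = 122.4 × (1/n_f² − 1/n_i²), so 1/n_f² − 1/n_i² = 0.2296.
With n_f = 2: 1/n_i² = 1/4 − 0.2296 = 0.02038, so n_i ≈ 7.00.

n_i = 7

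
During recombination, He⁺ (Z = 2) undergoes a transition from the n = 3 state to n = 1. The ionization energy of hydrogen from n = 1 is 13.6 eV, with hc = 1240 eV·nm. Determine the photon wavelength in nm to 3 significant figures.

25.6 nm

For Z = 2 the level energies scale as Z², so the effective Rydberg energy is 13.6 × 4 = 54.40 eV.
ΔE = 54.40 × (1/1² − 1/3²) = 54.40 × 0.8889 = 48.36 eV.
λ = hc/ΔE = 1240 / 48.36 = 25.6 nm.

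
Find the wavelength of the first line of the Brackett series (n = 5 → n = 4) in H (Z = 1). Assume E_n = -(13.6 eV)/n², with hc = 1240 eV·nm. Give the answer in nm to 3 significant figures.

The Brackett series terminates on n_f = 4; the first line has n_i = 4+1 = 5.
ΔE = 13.60 × (1/4² − 1/5²) = 0.3060 eV.
λ = 1240 / 0.3060 = 4050 nm.

4050 nm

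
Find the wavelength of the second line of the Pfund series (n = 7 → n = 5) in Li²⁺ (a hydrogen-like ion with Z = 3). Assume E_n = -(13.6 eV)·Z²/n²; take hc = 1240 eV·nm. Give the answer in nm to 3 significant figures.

517 nm

The Pfund series terminates on n_f = 5; the second line has n_i = 5+2 = 7.
ΔE = 122.4 × (1/5² − 1/7²) = 2.398 eV.
λ = 1240 / 2.398 = 517 nm.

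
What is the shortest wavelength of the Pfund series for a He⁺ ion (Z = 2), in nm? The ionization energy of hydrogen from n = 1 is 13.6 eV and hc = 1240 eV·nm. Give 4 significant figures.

569.9 nm

The Pfund series has lower level n_f = 5; the series limit corresponds to n_i → ∞.
ΔE_max = 13.6 × 4 / 5² = 2.176 eV.
λ_min = 1240 / 2.176 = 569.9 nm.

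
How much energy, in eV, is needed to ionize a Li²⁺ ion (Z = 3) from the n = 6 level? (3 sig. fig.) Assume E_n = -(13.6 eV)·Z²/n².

3.40 eV

E_n = −13.6 Z²/n² = −122.4/n² eV for Z = 3.
E_6 = −122.4/36 = −3.40 eV, so ionization (to E = 0) requires 3.40 eV.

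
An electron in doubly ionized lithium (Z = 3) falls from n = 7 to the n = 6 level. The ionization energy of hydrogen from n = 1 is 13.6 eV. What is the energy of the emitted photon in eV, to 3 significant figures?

0.902 eV

The Bohr energies scale as Z², so for Z = 3: E_n = −122.4/n² eV.
E_7 = −122.4/49 = −2.498 eV and E_6 = −122.4/36 = −3.400 eV.
The photon energy is |E_7 − E_6| = 0.902 eV.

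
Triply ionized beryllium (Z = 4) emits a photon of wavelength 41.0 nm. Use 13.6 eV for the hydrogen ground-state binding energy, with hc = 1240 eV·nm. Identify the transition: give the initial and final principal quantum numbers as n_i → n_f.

n_i = 3, n_f = 2

The photon energy is ΔE = hc/λ = 1240 / 41.0 = 30.24 eV.
With Z = 4, ΔE = 217.6 × (1/n_f² − 1/n_i²), so 1/n_f² − 1/n_i² = 0.1390.
Trying n_f = 2 gives 1/n_i² = 0.1110, i.e. n_i ≈ 3; this pair matches.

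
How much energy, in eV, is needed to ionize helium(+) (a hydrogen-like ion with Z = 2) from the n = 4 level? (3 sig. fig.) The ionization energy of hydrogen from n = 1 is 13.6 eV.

3.40 eV

E_n = −13.6 Z²/n² = −54.40/n² eV for Z = 2.
E_4 = −54.40/16 = −3.40 eV, so ionization (to E = 0) requires 3.40 eV.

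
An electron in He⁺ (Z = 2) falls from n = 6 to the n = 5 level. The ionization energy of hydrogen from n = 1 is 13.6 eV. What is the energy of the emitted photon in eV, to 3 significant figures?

The Bohr energies scale as Z², so for Z = 2: E_n = −54.40/n² eV.
E_6 = −54.40/36 = −1.511 eV and E_5 = −54.40/25 = −2.176 eV.
The photon energy is |E_6 − E_5| = 0.665 eV.

0.665 eV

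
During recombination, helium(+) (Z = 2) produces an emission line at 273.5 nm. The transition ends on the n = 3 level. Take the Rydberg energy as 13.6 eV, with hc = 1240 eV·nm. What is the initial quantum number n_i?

The photon energy is ΔE = hc/λ = 1240 / 273.5 = 4.534 eV.
With Z = 2, ΔE = 54.40 × (1/n_f² − 1/n_i²), so 1/n_f² − 1/n_i² = 0.08334.
With n_f = 3: 1/n_i² = 1/9 − 0.08334 = 0.02777, so n_i ≈ 6.00.

n_i = 6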